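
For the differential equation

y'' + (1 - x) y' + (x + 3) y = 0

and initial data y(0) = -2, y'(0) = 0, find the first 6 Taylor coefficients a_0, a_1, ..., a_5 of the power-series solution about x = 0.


Ansatz: y(x) = sum_{n>=0} a_n x^n, so y'(x) = sum_{n>=1} n a_n x^(n-1) and y''(x) = sum_{n>=2} n(n-1) a_n x^(n-2).
Substitute into P(x) y'' + Q(x) y' + R(x) y = 0 with P(x) = 1, Q(x) = 1 - x, R(x) = x + 3, and match powers of x.
Initial conditions: a_0 = -2, a_1 = 0.
Setting the coefficient of each power of x to zero and solving order by order (substituting the coefficients already found):
  x^0: 2 a_2 + a_1 + 3 a_0 = 0  ->  2 a_2 = -a_1 - 3 a_0 = 6  ->  a_2 = 3
  x^1: 6 a_3 + 2 a_2 + 2 a_1 + a_0 = 0  ->  6 a_3 = -2 a_2 - 2 a_1 - a_0 = -4  ->  a_3 = -2/3
  x^2: 12 a_4 + 3 a_3 + a_2 + a_1 = 0  ->  12 a_4 = -3 a_3 - a_2 - a_1 = -1  ->  a_4 = -1/12
  x^3: 20 a_5 + 4 a_4 + a_2 = 0  ->  20 a_5 = -4 a_4 - a_2 = -8/3  ->  a_5 = -2/15
Truncated series: y(x) = -2 + 3 x^2 - (2/3) x^3 - (1/12) x^4 - (2/15) x^5 + O(x^6).

a_0 = -2; a_1 = 0; a_2 = 3; a_3 = -2/3; a_4 = -1/12; a_5 = -2/15


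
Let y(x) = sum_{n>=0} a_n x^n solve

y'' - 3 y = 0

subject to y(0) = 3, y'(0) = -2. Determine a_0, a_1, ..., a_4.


Ansatz: y(x) = sum_{n>=0} a_n x^n, so y'(x) = sum_{n>=1} n a_n x^(n-1) and y''(x) = sum_{n>=2} n(n-1) a_n x^(n-2).
Substitute into P(x) y'' + Q(x) y' + R(x) y = 0 with P(x) = 1, Q(x) = 0, R(x) = -3, and match powers of x.
Initial conditions: a_0 = 3, a_1 = -2.
Setting the coefficient of each power of x to zero and solving order by order (substituting the coefficients already found):
  x^0: 2 a_2 - 3 a_0 = 0  ->  2 a_2 = 3 a_0 = 9  ->  a_2 = 9/2
  x^1: 6 a_3 - 3 a_1 = 0  ->  6 a_3 = 3 a_1 = -6  ->  a_3 = -1
  x^2: 12 a_4 - 3 a_2 = 0  ->  12 a_4 = 3 a_2 = 27/2  ->  a_4 = 9/8
Truncated series: y(x) = 3 - 2 x + (9/2) x^2 - x^3 + (9/8) x^4 + O(x^5).

a_0 = 3; a_1 = -2; a_2 = 9/2; a_3 = -1; a_4 = 9/8


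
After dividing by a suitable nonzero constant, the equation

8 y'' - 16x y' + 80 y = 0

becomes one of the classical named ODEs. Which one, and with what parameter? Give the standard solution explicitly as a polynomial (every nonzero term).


All three coefficients share the factor 8; dividing through by 8 gives  y'' - 2x y' + 10 y = 0.
This matches the Hermite equation y'' - 2x y' + 2n y = 0 with 2n = 10, so n = 5; the polynomial solution is H_5(x).
With y = sum_k a_k x^k, matching x^k gives (k+2)(k+1) a_{k+2} = 2(k - n) a_k = 2(k - 5) a_k. The right side vanishes at k = 5, so the series with the parity of 5 terminates at degree 5.
Standard normalization: leading coefficient of H_n is 2^n, so a_5 = 2^5 = 32. Work downward with a_k = (k+1)(k+2) a_{k+2} / (2(k - n)):
  a_3 = (4)(5)(32) / (2(3 - 5)) = 640/(-4) = -160
  a_1 = (2)(3)(-160) / (2(1 - 5)) = -960/(-8) = 120
Hence H_5(x) = 32 x^5 - 160 x^3 + 120 x.

H_5(x); series = 32 x^5 - 160 x^3 + 120 x


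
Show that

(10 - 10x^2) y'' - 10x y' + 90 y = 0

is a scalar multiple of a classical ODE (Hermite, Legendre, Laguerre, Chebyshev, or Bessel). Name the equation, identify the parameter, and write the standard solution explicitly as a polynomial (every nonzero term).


All three coefficients share the factor 10; dividing through by 10 gives  (1 - x^2) y'' - x y' + 9 y = 0.
This matches the Chebyshev equation (1 - x^2) y'' - x y' + n^2 y = 0 (note the -x y' term, not -2x y') with n^2 = 9, so n = 3; the polynomial solution is T_3(x).
With y = sum_k a_k x^k, matching x^k gives (k+2)(k+1) a_{k+2} = (k^2 - n^2) a_k = (k - 3)(k + 3) a_k. The right side vanishes at k = 3, so the series with the parity of 3 terminates at degree 3.
Standard normalization: leading coefficient of T_n is 2^(n-1), so a_3 = 2^2 = 4. Work downward with a_k = (k+1)(k+2) a_{k+2} / ((k - 3)(k + 3)):
  a_1 = (2)(3)(4) / ((1 - 3)(1 + 3)) = 24/(-8) = -3
Hence T_3(x) = 4 x^3 - 3 x.

T_3(x); series = 4 x^3 - 3 x


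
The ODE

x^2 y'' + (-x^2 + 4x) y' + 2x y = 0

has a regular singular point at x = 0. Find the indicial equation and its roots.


Divide by x^2 to reach normal form y'' + P_1(x) y' + P_2(x) y = 0 with P_1(x) = -1 + 4/x and P_2(x) = 2/x.
x = 0 is a singular point because the y'-coefficient -1 + 4/x has a pole at x = 0 and the y-coefficient 2/x has a pole at x = 0.
It is a regular singular point because x P_1(x) = p(x) = 4 - x and x^2 P_2(x) = q(x) = 2x are polynomials, hence analytic at x = 0.
p(0) = 4,  q(0) = 0.
Indicial equation: r(r-1) + p(0) r + q(0) = 0, i.e. r^2 + (p(0) - 1) r + q(0) = 0, i.e. r^2 + 3 r = 0.
Discriminant: (3)^2 - 4(0) = 9, so r = (-3 ± 3)/2.
Solving: r_1 = 0, r_2 = -3.

indicial: r^2 + 3 r = 0; roots r_1 = 0, r_2 = -3


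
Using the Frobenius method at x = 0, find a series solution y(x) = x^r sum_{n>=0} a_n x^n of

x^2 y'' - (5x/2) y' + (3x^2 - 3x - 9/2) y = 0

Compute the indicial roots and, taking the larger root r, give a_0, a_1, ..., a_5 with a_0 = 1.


Write in Frobenius form y'' + (p(x)/x) y' + (q(x)/x^2) y = 0:
  p(x) = -5/2,  q(x) = 3x^2 - 3x - 9/2.
Indicial equation: r(r-1) + (-5/2) r + (-9/2) = 0 -> roots r_1 = 9/2, r_2 = -1.
Take r = r_1 = 9/2. Let y(x) = x^r sum_{n>=0} a_n x^n with a_0 = 1.
Substitute y = x^r sum a_n x^n and match x^{r+n}. The recurrence is
  D(n) a_n - 3 a_{n-1} + 3 a_{n-2} = 0,  where D(n) = (r+n)(r+n-1) + (-5/2)(r+n) + (-9/2).
  a_n = [3 a_{n-1} - 3 a_{n-2}] / D(n).
Since the indicial polynomial factors as (r - r_1)(r - r_2), D(n) = (r_1 + n - r_1)(r_1 + n - r_2) = n(n + 11/2).
Evaluating step by step (a_0 = 1):
  n = 1: D(1) = 1(1 + 11/2) = 13/2; numerator = 3(1) = 3; a_1 = (3)/(13/2) = 6/13
  n = 2: D(2) = 2(2 + 11/2) = 15; numerator = 3(6/13) - 3(1) = -21/13; a_2 = (-21/13)/(15) = -7/65
  n = 3: D(3) = 3(3 + 11/2) = 51/2; numerator = 3(-7/65) - 3(6/13) = -111/65; a_3 = (-111/65)/(51/2) = -74/1105
  n = 4: D(4) = 4(4 + 11/2) = 38; numerator = 3(-74/1105) - 3(-7/65) = 27/221; a_4 = (27/221)/(38) = 27/8398
  n = 5: D(5) = 5(5 + 11/2) = 105/2; numerator = 3(27/8398) - 3(-74/1105) = 8841/41990; a_5 = (8841/41990)/(105/2) = 421/104975

r = 9/2; a_0 = 1; a_1 = 6/13; a_2 = -7/65; a_3 = -74/1105; a_4 = 27/8398; a_5 = 421/104975


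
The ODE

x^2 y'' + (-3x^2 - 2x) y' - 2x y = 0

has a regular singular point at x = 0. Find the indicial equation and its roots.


Divide by x^2 to reach normal form y'' + P_1(x) y' + P_2(x) y = 0 with P_1(x) = -3 - 2/x and P_2(x) = -2/x.
x = 0 is a singular point because the y'-coefficient -3 - 2/x has a pole at x = 0 and the y-coefficient -2/x has a pole at x = 0.
It is a regular singular point because x P_1(x) = p(x) = -3x - 2 and x^2 P_2(x) = q(x) = -2x are polynomials, hence analytic at x = 0.
p(0) = -2,  q(0) = 0.
Indicial equation: r(r-1) + p(0) r + q(0) = 0, i.e. r^2 + (p(0) - 1) r + q(0) = 0, i.e. r^2 - 3 r = 0.
Discriminant: (-3)^2 - 4(0) = 9, so r = (3 ± 3)/2.
Solving: r_1 = 3, r_2 = 0.

indicial: r^2 - 3 r = 0; roots r_1 = 3, r_2 = 0


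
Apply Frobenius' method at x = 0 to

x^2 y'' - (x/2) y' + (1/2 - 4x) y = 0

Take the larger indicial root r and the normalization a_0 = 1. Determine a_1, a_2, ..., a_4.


Write in Frobenius form y'' + (p(x)/x) y' + (q(x)/x^2) y = 0:
  p(x) = -1/2,  q(x) = 1/2 - 4x.
Indicial equation: r(r-1) + (-1/2) r + (1/2) = 0 -> roots r_1 = 1, r_2 = 1/2.
Take r = r_1 = 1. Let y(x) = x^r sum_{n>=0} a_n x^n with a_0 = 1.
Substitute y = x^r sum a_n x^n and match x^{r+n}. The recurrence is
  D(n) a_n - 4 a_{n-1} = 0,  where D(n) = (r+n)(r+n-1) + (-1/2)(r+n) + (1/2).
  a_n = 4 / D(n) * a_{n-1}.
Since the indicial polynomial factors as (r - r_1)(r - r_2), D(n) = (r_1 + n - r_1)(r_1 + n - r_2) = n(n + 1/2).
Evaluating step by step (a_0 = 1):
  n = 1: D(1) = 1(1 + 1/2) = 3/2; numerator = 4(1) = 4; a_1 = (4)/(3/2) = 8/3
  n = 2: D(2) = 2(2 + 1/2) = 5; numerator = 4(8/3) = 32/3; a_2 = (32/3)/(5) = 32/15
  n = 3: D(3) = 3(3 + 1/2) = 21/2; numerator = 4(32/15) = 128/15; a_3 = (128/15)/(21/2) = 256/315
  n = 4: D(4) = 4(4 + 1/2) = 18; numerator = 4(256/315) = 1024/315; a_4 = (1024/315)/(18) = 512/2835

r = 1; a_0 = 1; a_1 = 8/3; a_2 = 32/15; a_3 = 256/315; a_4 = 512/2835


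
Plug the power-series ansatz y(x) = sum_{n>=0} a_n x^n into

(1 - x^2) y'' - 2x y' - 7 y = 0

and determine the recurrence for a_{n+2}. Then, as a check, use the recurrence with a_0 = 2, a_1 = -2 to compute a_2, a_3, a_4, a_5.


Substitute y = sum_n a_n x^n.
(1 - 1 x^2) y'' contributes (n+2)(n+1) a_{n+2} - n(n-1) a_n at x^n.
-2 x y'(x) contributes -2 n a_n at x^n.
-7 y(x) contributes -7 a_n at x^n.
Matching x^n: (n+2)(n+1) a_{n+2} + (-n(n-1) - 2 n - 7) a_n = 0.
Thus a_{n+2} = (n(n-1) + 2 n + 7) / ((n+1)(n+2)) * a_n.

Check with a_0 = 2, a_1 = -2 (apply the recurrence for n = 0, 1, 2, 3): a_0 = 2, a_1 = -2, a_2 = 7, a_3 = -3, a_4 = 91/12, a_5 = -57/20.

a_(n+2) = (n(n-1) + 2 n + 7) / ((n+1)(n+2)) * a_n; check: a_0 = 2, a_1 = -2, a_2 = 7, a_3 = -3, a_4 = 91/12, a_5 = -57/20


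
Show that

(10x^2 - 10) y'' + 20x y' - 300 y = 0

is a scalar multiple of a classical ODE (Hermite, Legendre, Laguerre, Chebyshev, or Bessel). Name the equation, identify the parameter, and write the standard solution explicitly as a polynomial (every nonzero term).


All three coefficients share the factor -10; dividing through by -10 gives  (1 - x^2) y'' - 2x y' + 30 y = 0.
This matches the Legendre equation (1 - x^2) y'' - 2x y' + n(n+1) y = 0 (note the -2x y' term) with n(n+1) = 30, so n = 5; the polynomial solution is P_5(x).
With y = sum_k a_k x^k, matching x^k gives (k+2)(k+1) a_{k+2} = [k(k+1) - n(n+1)] a_k = (k - 5)(k + 6) a_k. The right side vanishes at k = 5, so the series with the parity of 5 terminates at degree 5.
Standard normalization (P_n(1) = 1): leading coefficient (2n)!/(2^n (n!)^2) = 3628800/(32*14400) = 63/8, so a_5 = 63/8. Work downward with a_k = (k+1)(k+2) a_{k+2} / ((k - 5)(k + 6)):
  a_3 = (4)(5)(63/8) / ((3 - 5)(3 + 6)) = (315/2)/(-18) = -35/4
  a_1 = (2)(3)(-35/4) / ((1 - 5)(1 + 6)) = (-105/2)/(-28) = 15/8
Hence P_5(x) = 63 x^5/8 - 35 x^3/4 + 15 x/8.

P_5(x); series = 63 x^5/8 - 35 x^3/4 + 15 x/8


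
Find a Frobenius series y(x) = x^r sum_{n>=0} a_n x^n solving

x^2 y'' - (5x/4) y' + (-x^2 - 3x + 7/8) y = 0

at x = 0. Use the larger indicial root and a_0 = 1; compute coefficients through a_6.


Write in Frobenius form y'' + (p(x)/x) y' + (q(x)/x^2) y = 0:
  p(x) = -5/4,  q(x) = -x^2 - 3x + 7/8.
Indicial equation: r(r-1) + (-5/4) r + (7/8) = 0 -> roots r_1 = 7/4, r_2 = 1/2.
Take r = r_1 = 7/4. Let y(x) = x^r sum_{n>=0} a_n x^n with a_0 = 1.
Substitute y = x^r sum a_n x^n and match x^{r+n}. The recurrence is
  D(n) a_n - 3 a_{n-1} - 1 a_{n-2} = 0,  where D(n) = (r+n)(r+n-1) + (-5/4)(r+n) + (7/8).
  a_n = [3 a_{n-1} + 1 a_{n-2}] / D(n).
Since the indicial polynomial factors as (r - r_1)(r - r_2), D(n) = (r_1 + n - r_1)(r_1 + n - r_2) = n(n + 5/4).
Evaluating step by step (a_0 = 1):
  n = 1: D(1) = 1(1 + 5/4) = 9/4; numerator = 3(1) = 3; a_1 = (3)/(9/4) = 4/3
  n = 2: D(2) = 2(2 + 5/4) = 13/2; numerator = 3(4/3) + 1(1) = 5; a_2 = (5)/(13/2) = 10/13
  n = 3: D(3) = 3(3 + 5/4) = 51/4; numerator = 3(10/13) + 1(4/3) = 142/39; a_3 = (142/39)/(51/4) = 568/1989
  n = 4: D(4) = 4(4 + 5/4) = 21; numerator = 3(568/1989) + 1(10/13) = 1078/663; a_4 = (1078/663)/(21) = 154/1989
  n = 5: D(5) = 5(5 + 5/4) = 125/4; numerator = 3(154/1989) + 1(568/1989) = 1030/1989; a_5 = (1030/1989)/(125/4) = 824/49725
  n = 6: D(6) = 6(6 + 5/4) = 87/2; numerator = 3(824/49725) + 1(154/1989) = 6322/49725; a_6 = (6322/49725)/(87/2) = 436/149175

r = 7/4; a_0 = 1; a_1 = 4/3; a_2 = 10/13; a_3 = 568/1989; a_4 = 154/1989; a_5 = 824/49725; a_6 = 436/149175


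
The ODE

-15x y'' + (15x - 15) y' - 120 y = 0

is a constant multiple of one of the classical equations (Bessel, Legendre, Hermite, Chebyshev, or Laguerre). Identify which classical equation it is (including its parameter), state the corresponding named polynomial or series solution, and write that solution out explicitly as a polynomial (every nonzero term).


All three coefficients share the factor -15; dividing through by -15 gives  x y'' + (1 - x) y' + 8 y = 0.
This matches the Laguerre equation x y'' + (1 - x) y' + n y = 0 with n = 8; the polynomial solution is L_8(x).
With y = sum_k a_k x^k, matching x^k gives (k+1)k a_{k+1} + (k+1) a_{k+1} - k a_k + n a_k = 0, i.e. (k+1)^2 a_{k+1} = (k - n) a_k = (k - 8) a_k. The right side vanishes at k = 8, so the series terminates at degree 8.
Standard normalization L_n(0) = 1 gives a_0 = 1. Work upward with a_{k+1} = (k - 8) a_k / (k+1)^2:
  a_1 = (0 - 8)(1) / 1^2 = -8/1 = -8
  a_2 = (1 - 8)(-8) / 2^2 = 56/4 = 14
  a_3 = (2 - 8)(14) / 3^2 = -84/9 = -28/3
  a_4 = (3 - 8)(-28/3) / 4^2 = (140/3)/16 = 35/12
  a_5 = (4 - 8)(35/12) / 5^2 = (-35/3)/25 = -7/15
  a_6 = (5 - 8)(-7/15) / 6^2 = (7/5)/36 = 7/180
  a_7 = (6 - 8)(7/180) / 7^2 = (-7/90)/49 = -1/630
  a_8 = (7 - 8)(-1/630) / 8^2 = (1/630)/64 = 1/40320
Hence L_8(x) = x^8/40320 - x^7/630 + 7 x^6/180 - 7 x^5/15 + 35 x^4/12 - 28 x^3/3 + 14 x^2 - 8 x + 1.

L_8(x); series = x^8/40320 - x^7/630 + 7 x^6/180 - 7 x^5/15 + 35 x^4/12 - 28 x^3/3 + 14 x^2 - 8 x + 1


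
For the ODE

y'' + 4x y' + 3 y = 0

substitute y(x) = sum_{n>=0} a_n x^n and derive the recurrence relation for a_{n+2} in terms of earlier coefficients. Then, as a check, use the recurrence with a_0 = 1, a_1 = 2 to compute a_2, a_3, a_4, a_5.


Substitute y = sum_n a_n x^n.
y''(x) has coefficient (n+2)(n+1) a_{n+2} at x^n;
4 x y'(x) has coefficient 4 n a_n at x^n (shift);
3 y(x) has coefficient 3 a_n at x^n.
Matching x^n: (n+2)(n+1) a_{n+2} + (4n + 3) a_n = 0.
Thus a_{n+2} = (-4n - 3) / ((n+1)(n+2)) * a_n.

Check with a_0 = 1, a_1 = 2 (apply the recurrence for n = 0, 1, 2, 3): a_0 = 1, a_1 = 2, a_2 = -3/2, a_3 = -7/3, a_4 = 11/8, a_5 = 7/4.

a_(n+2) = (-4n - 3) / ((n+1)(n+2)) * a_n; check: a_0 = 1, a_1 = 2, a_2 = -3/2, a_3 = -7/3, a_4 = 11/8, a_5 = 7/4


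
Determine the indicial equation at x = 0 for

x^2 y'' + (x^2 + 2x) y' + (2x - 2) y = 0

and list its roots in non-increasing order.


Divide by x^2 to reach normal form y'' + P_1(x) y' + P_2(x) y = 0 with P_1(x) = 1 + 2/x and P_2(x) = 2/x - 2/x^2.
x = 0 is a singular point because the y'-coefficient 1 + 2/x has a pole at x = 0 and the y-coefficient 2/x - 2/x^2 has a pole at x = 0.
It is a regular singular point because x P_1(x) = p(x) = x + 2 and x^2 P_2(x) = q(x) = 2x - 2 are polynomials, hence analytic at x = 0.
p(0) = 2,  q(0) = -2.
Indicial equation: r(r-1) + p(0) r + q(0) = 0, i.e. r^2 + (p(0) - 1) r + q(0) = 0, i.e. r^2 + 1 r - 2 = 0.
Discriminant: (1)^2 - 4(-2) = 9, so r = (-1 ± 3)/2.
Solving: r_1 = 1, r_2 = -2.

indicial: r^2 + 1 r - 2 = 0; roots r_1 = 1, r_2 = -2


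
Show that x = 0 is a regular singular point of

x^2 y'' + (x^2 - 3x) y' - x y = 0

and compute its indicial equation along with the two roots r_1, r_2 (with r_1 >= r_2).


Divide by x^2 to reach normal form y'' + P_1(x) y' + P_2(x) y = 0 with P_1(x) = 1 - 3/x and P_2(x) = -1/x.
x = 0 is a singular point because the y'-coefficient 1 - 3/x has a pole at x = 0 and the y-coefficient -1/x has a pole at x = 0.
It is a regular singular point because x P_1(x) = p(x) = x - 3 and x^2 P_2(x) = q(x) = -x are polynomials, hence analytic at x = 0.
p(0) = -3,  q(0) = 0.
Indicial equation: r(r-1) + p(0) r + q(0) = 0, i.e. r^2 + (p(0) - 1) r + q(0) = 0, i.e. r^2 - 4 r = 0.
Discriminant: (-4)^2 - 4(0) = 16, so r = (4 ± 4)/2.
Solving: r_1 = 4, r_2 = 0.

indicial: r^2 - 4 r = 0; roots r_1 = 4, r_2 = 0


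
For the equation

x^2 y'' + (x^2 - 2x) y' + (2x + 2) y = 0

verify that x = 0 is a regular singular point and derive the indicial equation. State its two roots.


Divide by x^2 to reach normal form y'' + P_1(x) y' + P_2(x) y = 0 with P_1(x) = 1 - 2/x and P_2(x) = 2/x + 2/x^2.
x = 0 is a singular point because the y'-coefficient 1 - 2/x has a pole at x = 0 and the y-coefficient 2/x + 2/x^2 has a pole at x = 0.
It is a regular singular point because x P_1(x) = p(x) = x - 2 and x^2 P_2(x) = q(x) = 2x + 2 are polynomials, hence analytic at x = 0.
p(0) = -2,  q(0) = 2.
Indicial equation: r(r-1) + p(0) r + q(0) = 0, i.e. r^2 + (p(0) - 1) r + q(0) = 0, i.e. r^2 - 3 r + 2 = 0.
Discriminant: (-3)^2 - 4(2) = 1, so r = (3 ± 1)/2.
Solving: r_1 = 2, r_2 = 1.

indicial: r^2 - 3 r + 2 = 0; roots r_1 = 2, r_2 = 1


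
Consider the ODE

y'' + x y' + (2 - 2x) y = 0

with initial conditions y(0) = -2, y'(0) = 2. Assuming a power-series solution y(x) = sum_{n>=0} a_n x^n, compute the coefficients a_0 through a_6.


Ansatz: y(x) = sum_{n>=0} a_n x^n, so y'(x) = sum_{n>=1} n a_n x^(n-1) and y''(x) = sum_{n>=2} n(n-1) a_n x^(n-2).
Substitute into P(x) y'' + Q(x) y' + R(x) y = 0 with P(x) = 1, Q(x) = x, R(x) = 2 - 2x, and match powers of x.
Initial conditions: a_0 = -2, a_1 = 2.
Setting the coefficient of each power of x to zero and solving order by order (substituting the coefficients already found):
  x^0: 2 a_2 + 2 a_0 = 0  ->  2 a_2 = -2 a_0 = 4  ->  a_2 = 2
  x^1: 6 a_3 + 3 a_1 - 2 a_0 = 0  ->  6 a_3 = -3 a_1 + 2 a_0 = -10  ->  a_3 = -5/3
  x^2: 12 a_4 + 4 a_2 - 2 a_1 = 0  ->  12 a_4 = -4 a_2 + 2 a_1 = -4  ->  a_4 = -1/3
  x^3: 20 a_5 + 5 a_3 - 2 a_2 = 0  ->  20 a_5 = -5 a_3 + 2 a_2 = 37/3  ->  a_5 = 37/60
  x^4: 30 a_6 + 6 a_4 - 2 a_3 = 0  ->  30 a_6 = -6 a_4 + 2 a_3 = -4/3  ->  a_6 = -2/45
Truncated series: y(x) = -2 + 2 x + 2 x^2 - (5/3) x^3 - (1/3) x^4 + (37/60) x^5 - (2/45) x^6 + O(x^7).

a_0 = -2; a_1 = 2; a_2 = 2; a_3 = -5/3; a_4 = -1/3; a_5 = 37/60; a_6 = -2/45


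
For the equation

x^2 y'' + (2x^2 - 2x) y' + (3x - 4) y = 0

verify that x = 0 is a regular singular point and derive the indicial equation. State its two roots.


Divide by x^2 to reach normal form y'' + P_1(x) y' + P_2(x) y = 0 with P_1(x) = 2 - 2/x and P_2(x) = 3/x - 4/x^2.
x = 0 is a singular point because the y'-coefficient 2 - 2/x has a pole at x = 0 and the y-coefficient 3/x - 4/x^2 has a pole at x = 0.
It is a regular singular point because x P_1(x) = p(x) = 2x - 2 and x^2 P_2(x) = q(x) = 3x - 4 are polynomials, hence analytic at x = 0.
p(0) = -2,  q(0) = -4.
Indicial equation: r(r-1) + p(0) r + q(0) = 0, i.e. r^2 + (p(0) - 1) r + q(0) = 0, i.e. r^2 - 3 r - 4 = 0.
Discriminant: (-3)^2 - 4(-4) = 25, so r = (3 ± 5)/2.
Solving: r_1 = 4, r_2 = -1.

indicial: r^2 - 3 r - 4 = 0; roots r_1 = 4, r_2 = -1


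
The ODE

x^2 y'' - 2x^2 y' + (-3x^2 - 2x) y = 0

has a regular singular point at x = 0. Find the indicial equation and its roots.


Divide by x^2 to reach normal form y'' + P_1(x) y' + P_2(x) y = 0 with P_1(x) = -2 and P_2(x) = -3 - 2/x.
x = 0 is a singular point because the y-coefficient -3 - 2/x has a pole at x = 0.
It is a regular singular point because x P_1(x) = p(x) = -2x and x^2 P_2(x) = q(x) = -3x^2 - 2x are polynomials, hence analytic at x = 0.
p(0) = 0,  q(0) = 0.
Indicial equation: r(r-1) + p(0) r + q(0) = 0, i.e. r^2 + (p(0) - 1) r + q(0) = 0, i.e. r^2 - 1 r = 0.
Discriminant: (-1)^2 - 4(0) = 1, so r = (1 ± 1)/2.
Solving: r_1 = 1, r_2 = 0.

indicial: r^2 - 1 r = 0; roots r_1 = 1, r_2 = 0


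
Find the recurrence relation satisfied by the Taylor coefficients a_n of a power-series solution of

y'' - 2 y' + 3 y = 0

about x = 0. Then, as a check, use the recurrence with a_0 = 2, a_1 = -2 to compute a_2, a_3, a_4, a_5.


Substitute y = sum_n a_n x^n.
y''(x) has coefficient (n+2)(n+1) a_{n+2} at x^n;
-2 y'(x) has coefficient -2 (n+1) a_{n+1} at x^n;
3 y(x) has coefficient 3 a_n at x^n.
Matching x^n: (n+2)(n+1) a_{n+2} - 2 (n+1) a_{n+1} + 3 a_n = 0.
Thus a_{n+2} = [2 (n+1) a_{n+1} - 3 a_n] / ((n+1)(n+2)).

Check with a_0 = 2, a_1 = -2 (apply the recurrence for n = 0, 1, 2, 3): a_0 = 2, a_1 = -2, a_2 = -5, a_3 = -7/3, a_4 = 1/12, a_5 = 23/60.

a_(n+2) = [2 (n+1) a_(n+1) - 3 a_n] / ((n+1)(n+2)); check: a_0 = 2, a_1 = -2, a_2 = -5, a_3 = -7/3, a_4 = 1/12, a_5 = 23/60


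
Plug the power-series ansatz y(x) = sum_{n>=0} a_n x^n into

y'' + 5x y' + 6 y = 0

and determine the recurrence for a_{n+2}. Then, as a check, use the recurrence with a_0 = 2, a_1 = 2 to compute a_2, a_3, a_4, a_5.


Substitute y = sum_n a_n x^n.
y''(x) has coefficient (n+2)(n+1) a_{n+2} at x^n;
5 x y'(x) has coefficient 5 n a_n at x^n (shift);
6 y(x) has coefficient 6 a_n at x^n.
Matching x^n: (n+2)(n+1) a_{n+2} + (5n + 6) a_n = 0.
Thus a_{n+2} = (-5n - 6) / ((n+1)(n+2)) * a_n.

Check with a_0 = 2, a_1 = 2 (apply the recurrence for n = 0, 1, 2, 3): a_0 = 2, a_1 = 2, a_2 = -6, a_3 = -11/3, a_4 = 8, a_5 = 77/20.

a_(n+2) = (-5n - 6) / ((n+1)(n+2)) * a_n; check: a_0 = 2, a_1 = 2, a_2 = -6, a_3 = -11/3, a_4 = 8, a_5 = 77/20


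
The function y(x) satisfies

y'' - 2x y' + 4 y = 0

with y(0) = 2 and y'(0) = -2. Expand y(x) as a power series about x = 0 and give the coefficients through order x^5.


Ansatz: y(x) = sum_{n>=0} a_n x^n, so y'(x) = sum_{n>=1} n a_n x^(n-1) and y''(x) = sum_{n>=2} n(n-1) a_n x^(n-2).
Substitute into P(x) y'' + Q(x) y' + R(x) y = 0 with P(x) = 1, Q(x) = -2x, R(x) = 4, and match powers of x.
Initial conditions: a_0 = 2, a_1 = -2.
Setting the coefficient of each power of x to zero and solving order by order (substituting the coefficients already found):
  x^0: 2 a_2 + 4 a_0 = 0  ->  2 a_2 = -4 a_0 = -8  ->  a_2 = -4
  x^1: 6 a_3 + 2 a_1 = 0  ->  6 a_3 = -2 a_1 = 4  ->  a_3 = 2/3
  x^2: 12 a_4 = 0  ->  a_4 = 0
  x^3: 20 a_5 - 2 a_3 = 0  ->  20 a_5 = 2 a_3 = 4/3  ->  a_5 = 1/15
Truncated series: y(x) = 2 - 2 x - 4 x^2 + (2/3) x^3 + (1/15) x^5 + O(x^6).

a_0 = 2; a_1 = -2; a_2 = -4; a_3 = 2/3; a_4 = 0; a_5 = 1/15


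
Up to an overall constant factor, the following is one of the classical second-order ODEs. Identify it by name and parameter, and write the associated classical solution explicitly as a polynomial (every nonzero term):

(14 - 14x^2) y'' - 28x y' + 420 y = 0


All three coefficients share the factor 14; dividing through by 14 gives  (1 - x^2) y'' - 2x y' + 30 y = 0.
This matches the Legendre equation (1 - x^2) y'' - 2x y' + n(n+1) y = 0 (note the -2x y' term) with n(n+1) = 30, so n = 5; the polynomial solution is P_5(x).
With y = sum_k a_k x^k, matching x^k gives (k+2)(k+1) a_{k+2} = [k(k+1) - n(n+1)] a_k = (k - 5)(k + 6) a_k. The right side vanishes at k = 5, so the series with the parity of 5 terminates at degree 5.
Standard normalization (P_n(1) = 1): leading coefficient (2n)!/(2^n (n!)^2) = 3628800/(32*14400) = 63/8, so a_5 = 63/8. Work downward with a_k = (k+1)(k+2) a_{k+2} / ((k - 5)(k + 6)):
  a_3 = (4)(5)(63/8) / ((3 - 5)(3 + 6)) = (315/2)/(-18) = -35/4
  a_1 = (2)(3)(-35/4) / ((1 - 5)(1 + 6)) = (-105/2)/(-28) = 15/8
Hence P_5(x) = 63 x^5/8 - 35 x^3/4 + 15 x/8.

P_5(x); series = 63 x^5/8 - 35 x^3/4 + 15 x/8


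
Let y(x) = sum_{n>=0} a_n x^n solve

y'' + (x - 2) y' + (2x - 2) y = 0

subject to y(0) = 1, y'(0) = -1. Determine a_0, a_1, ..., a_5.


Ansatz: y(x) = sum_{n>=0} a_n x^n, so y'(x) = sum_{n>=1} n a_n x^(n-1) and y''(x) = sum_{n>=2} n(n-1) a_n x^(n-2).
Substitute into P(x) y'' + Q(x) y' + R(x) y = 0 with P(x) = 1, Q(x) = x - 2, R(x) = 2x - 2, and match powers of x.
Initial conditions: a_0 = 1, a_1 = -1.
Setting the coefficient of each power of x to zero and solving order by order (substituting the coefficients already found):
  x^0: 2 a_2 - 2 a_1 - 2 a_0 = 0  ->  2 a_2 = 2 a_1 + 2 a_0 = 0  ->  a_2 = 0
  x^1: 6 a_3 - 4 a_2 - a_1 + 2 a_0 = 0  ->  6 a_3 = 4 a_2 + a_1 - 2 a_0 = -3  ->  a_3 = -1/2
  x^2: 12 a_4 - 6 a_3 + 2 a_1 = 0  ->  12 a_4 = 6 a_3 - 2 a_1 = -1  ->  a_4 = -1/12
  x^3: 20 a_5 - 8 a_4 + a_3 + 2 a_2 = 0  ->  20 a_5 = 8 a_4 - a_3 - 2 a_2 = -1/6  ->  a_5 = -1/120
Truncated series: y(x) = 1 - x - (1/2) x^3 - (1/12) x^4 - (1/120) x^5 + O(x^6).

a_0 = 1; a_1 = -1; a_2 = 0; a_3 = -1/2; a_4 = -1/12; a_5 = -1/120


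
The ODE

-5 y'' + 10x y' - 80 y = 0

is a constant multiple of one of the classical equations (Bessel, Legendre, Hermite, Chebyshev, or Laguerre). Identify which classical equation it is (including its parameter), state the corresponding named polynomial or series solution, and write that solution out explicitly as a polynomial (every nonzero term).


All three coefficients share the factor -5; dividing through by -5 gives  y'' - 2x y' + 16 y = 0.
This matches the Hermite equation y'' - 2x y' + 2n y = 0 with 2n = 16, so n = 8; the polynomial solution is H_8(x).
With y = sum_k a_k x^k, matching x^k gives (k+2)(k+1) a_{k+2} = 2(k - n) a_k = 2(k - 8) a_k. The right side vanishes at k = 8, so the series with the parity of 8 terminates at degree 8.
Standard normalization: leading coefficient of H_n is 2^n, so a_8 = 2^8 = 256. Work downward with a_k = (k+1)(k+2) a_{k+2} / (2(k - n)):
  a_6 = (7)(8)(256) / (2(6 - 8)) = 14336/(-4) = -3584
  a_4 = (5)(6)(-3584) / (2(4 - 8)) = -107520/(-8) = 13440
  a_2 = (3)(4)(13440) / (2(2 - 8)) = 161280/(-12) = -13440
  a_0 = (1)(2)(-13440) / (2(0 - 8)) = -26880/(-16) = 1680
Hence H_8(x) = 256 x^8 - 3584 x^6 + 13440 x^4 - 13440 x^2 + 1680.

H_8(x); series = 256 x^8 - 3584 x^6 + 13440 x^4 - 13440 x^2 + 1680


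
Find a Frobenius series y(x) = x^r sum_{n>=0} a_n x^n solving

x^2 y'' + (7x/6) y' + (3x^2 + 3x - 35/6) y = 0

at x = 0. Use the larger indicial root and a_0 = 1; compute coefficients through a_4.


Write in Frobenius form y'' + (p(x)/x) y' + (q(x)/x^2) y = 0:
  p(x) = 7/6,  q(x) = 3x^2 + 3x - 35/6.
Indicial equation: r(r-1) + (7/6) r + (-35/6) = 0 -> roots r_1 = 7/3, r_2 = -5/2.
Take r = r_1 = 7/3. Let y(x) = x^r sum_{n>=0} a_n x^n with a_0 = 1.
Substitute y = x^r sum a_n x^n and match x^{r+n}. The recurrence is
  D(n) a_n + 3 a_{n-1} + 3 a_{n-2} = 0,  where D(n) = (r+n)(r+n-1) + (7/6)(r+n) + (-35/6).
  a_n = [-3 a_{n-1} - 3 a_{n-2}] / D(n).
Since the indicial polynomial factors as (r - r_1)(r - r_2), D(n) = (r_1 + n - r_1)(r_1 + n - r_2) = n(n + 29/6).
Evaluating step by step (a_0 = 1):
  n = 1: D(1) = 1(1 + 29/6) = 35/6; numerator = -3(1) = -3; a_1 = (-3)/(35/6) = -18/35
  n = 2: D(2) = 2(2 + 29/6) = 41/3; numerator = -3(-18/35) - 3(1) = -51/35; a_2 = (-51/35)/(41/3) = -153/1435
  n = 3: D(3) = 3(3 + 29/6) = 47/2; numerator = -3(-153/1435) - 3(-18/35) = 2673/1435; a_3 = (2673/1435)/(47/2) = 5346/67445
  n = 4: D(4) = 4(4 + 29/6) = 106/3; numerator = -3(5346/67445) - 3(-153/1435) = 27/329; a_4 = (27/329)/(106/3) = 81/34874

r = 7/3; a_0 = 1; a_1 = -18/35; a_2 = -153/1435; a_3 = 5346/67445; a_4 = 81/34874


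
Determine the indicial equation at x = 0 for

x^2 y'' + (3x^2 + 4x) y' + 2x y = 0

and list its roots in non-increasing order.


Divide by x^2 to reach normal form y'' + P_1(x) y' + P_2(x) y = 0 with P_1(x) = 3 + 4/x and P_2(x) = 2/x.
x = 0 is a singular point because the y'-coefficient 3 + 4/x has a pole at x = 0 and the y-coefficient 2/x has a pole at x = 0.
It is a regular singular point because x P_1(x) = p(x) = 3x + 4 and x^2 P_2(x) = q(x) = 2x are polynomials, hence analytic at x = 0.
p(0) = 4,  q(0) = 0.
Indicial equation: r(r-1) + p(0) r + q(0) = 0, i.e. r^2 + (p(0) - 1) r + q(0) = 0, i.e. r^2 + 3 r = 0.
Discriminant: (3)^2 - 4(0) = 9, so r = (-3 ± 3)/2.
Solving: r_1 = 0, r_2 = -3.

indicial: r^2 + 3 r = 0; roots r_1 = 0, r_2 = -3


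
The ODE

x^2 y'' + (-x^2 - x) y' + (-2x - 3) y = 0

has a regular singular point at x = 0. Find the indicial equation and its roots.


Divide by x^2 to reach normal form y'' + P_1(x) y' + P_2(x) y = 0 with P_1(x) = -1 - 1/x and P_2(x) = -2/x - 3/x^2.
x = 0 is a singular point because the y'-coefficient -1 - 1/x has a pole at x = 0 and the y-coefficient -2/x - 3/x^2 has a pole at x = 0.
It is a regular singular point because x P_1(x) = p(x) = -x - 1 and x^2 P_2(x) = q(x) = -2x - 3 are polynomials, hence analytic at x = 0.
p(0) = -1,  q(0) = -3.
Indicial equation: r(r-1) + p(0) r + q(0) = 0, i.e. r^2 + (p(0) - 1) r + q(0) = 0, i.e. r^2 - 2 r - 3 = 0.
Discriminant: (-2)^2 - 4(-3) = 16, so r = (2 ± 4)/2.
Solving: r_1 = 3, r_2 = -1.

indicial: r^2 - 2 r - 3 = 0; roots r_1 = 3, r_2 = -1


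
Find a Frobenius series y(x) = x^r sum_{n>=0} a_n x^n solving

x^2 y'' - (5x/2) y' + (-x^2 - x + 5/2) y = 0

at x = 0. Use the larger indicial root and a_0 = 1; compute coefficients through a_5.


Write in Frobenius form y'' + (p(x)/x) y' + (q(x)/x^2) y = 0:
  p(x) = -5/2,  q(x) = -x^2 - x + 5/2.
Indicial equation: r(r-1) + (-5/2) r + (5/2) = 0 -> roots r_1 = 5/2, r_2 = 1.
Take r = r_1 = 5/2. Let y(x) = x^r sum_{n>=0} a_n x^n with a_0 = 1.
Substitute y = x^r sum a_n x^n and match x^{r+n}. The recurrence is
  D(n) a_n - 1 a_{n-1} - 1 a_{n-2} = 0,  where D(n) = (r+n)(r+n-1) + (-5/2)(r+n) + (5/2).
  a_n = [1 a_{n-1} + 1 a_{n-2}] / D(n).
Since the indicial polynomial factors as (r - r_1)(r - r_2), D(n) = (r_1 + n - r_1)(r_1 + n - r_2) = n(n + 3/2).
Evaluating step by step (a_0 = 1):
  n = 1: D(1) = 1(1 + 3/2) = 5/2; numerator = 1(1) = 1; a_1 = (1)/(5/2) = 2/5
  n = 2: D(2) = 2(2 + 3/2) = 7; numerator = 1(2/5) + 1(1) = 7/5; a_2 = (7/5)/(7) = 1/5
  n = 3: D(3) = 3(3 + 3/2) = 27/2; numerator = 1(1/5) + 1(2/5) = 3/5; a_3 = (3/5)/(27/2) = 2/45
  n = 4: D(4) = 4(4 + 3/2) = 22; numerator = 1(2/45) + 1(1/5) = 11/45; a_4 = (11/45)/(22) = 1/90
  n = 5: D(5) = 5(5 + 3/2) = 65/2; numerator = 1(1/90) + 1(2/45) = 1/18; a_5 = (1/18)/(65/2) = 1/585

r = 5/2; a_0 = 1; a_1 = 2/5; a_2 = 1/5; a_3 = 2/45; a_4 = 1/90; a_5 = 1/585


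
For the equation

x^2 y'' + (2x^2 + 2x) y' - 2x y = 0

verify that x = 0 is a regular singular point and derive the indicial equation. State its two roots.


Divide by x^2 to reach normal form y'' + P_1(x) y' + P_2(x) y = 0 with P_1(x) = 2 + 2/x and P_2(x) = -2/x.
x = 0 is a singular point because the y'-coefficient 2 + 2/x has a pole at x = 0 and the y-coefficient -2/x has a pole at x = 0.
It is a regular singular point because x P_1(x) = p(x) = 2x + 2 and x^2 P_2(x) = q(x) = -2x are polynomials, hence analytic at x = 0.
p(0) = 2,  q(0) = 0.
Indicial equation: r(r-1) + p(0) r + q(0) = 0, i.e. r^2 + (p(0) - 1) r + q(0) = 0, i.e. r^2 + 1 r = 0.
Discriminant: (1)^2 - 4(0) = 1, so r = (-1 ± 1)/2.
Solving: r_1 = 0, r_2 = -1.

indicial: r^2 + 1 r = 0; roots r_1 = 0, r_2 = -1


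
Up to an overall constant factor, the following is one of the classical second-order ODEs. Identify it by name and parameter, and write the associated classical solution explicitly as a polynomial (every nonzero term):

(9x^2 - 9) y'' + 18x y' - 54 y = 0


All three coefficients share the factor -9; dividing through by -9 gives  (1 - x^2) y'' - 2x y' + 6 y = 0.
This matches the Legendre equation (1 - x^2) y'' - 2x y' + n(n+1) y = 0 (note the -2x y' term) with n(n+1) = 6, so n = 2; the polynomial solution is P_2(x).
With y = sum_k a_k x^k, matching x^k gives (k+2)(k+1) a_{k+2} = [k(k+1) - n(n+1)] a_k = (k - 2)(k + 3) a_k. The right side vanishes at k = 2, so the series with the parity of 2 terminates at degree 2.
Standard normalization (P_n(1) = 1): leading coefficient (2n)!/(2^n (n!)^2) = 24/(4*4) = 3/2, so a_2 = 3/2. Work downward with a_k = (k+1)(k+2) a_{k+2} / ((k - 2)(k + 3)):
  a_0 = (1)(2)(3/2) / ((0 - 2)(0 + 3)) = 3/(-6) = -1/2
Hence P_2(x) = 3 x^2/2 - 1/2.

P_2(x); series = 3 x^2/2 - 1/2


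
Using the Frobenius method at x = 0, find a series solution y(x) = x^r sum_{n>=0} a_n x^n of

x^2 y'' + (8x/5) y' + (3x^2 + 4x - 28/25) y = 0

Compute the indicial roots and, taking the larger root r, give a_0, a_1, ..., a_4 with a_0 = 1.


Write in Frobenius form y'' + (p(x)/x) y' + (q(x)/x^2) y = 0:
  p(x) = 8/5,  q(x) = 3x^2 + 4x - 28/25.
Indicial equation: r(r-1) + (8/5) r + (-28/25) = 0 -> roots r_1 = 4/5, r_2 = -7/5.
Take r = r_1 = 4/5. Let y(x) = x^r sum_{n>=0} a_n x^n with a_0 = 1.
Substitute y = x^r sum a_n x^n and match x^{r+n}. The recurrence is
  D(n) a_n + 4 a_{n-1} + 3 a_{n-2} = 0,  where D(n) = (r+n)(r+n-1) + (8/5)(r+n) + (-28/25).
  a_n = [-4 a_{n-1} - 3 a_{n-2}] / D(n).
Since the indicial polynomial factors as (r - r_1)(r - r_2), D(n) = (r_1 + n - r_1)(r_1 + n - r_2) = n(n + 11/5).
Evaluating step by step (a_0 = 1):
  n = 1: D(1) = 1(1 + 11/5) = 16/5; numerator = -4(1) = -4; a_1 = (-4)/(16/5) = -5/4
  n = 2: D(2) = 2(2 + 11/5) = 42/5; numerator = -4(-5/4) - 3(1) = 2; a_2 = (2)/(42/5) = 5/21
  n = 3: D(3) = 3(3 + 11/5) = 78/5; numerator = -4(5/21) - 3(-5/4) = 235/84; a_3 = (235/84)/(78/5) = 1175/6552
  n = 4: D(4) = 4(4 + 11/5) = 124/5; numerator = -4(1175/6552) - 3(5/21) = -335/234; a_4 = (-335/234)/(124/5) = -1675/29016

r = 4/5; a_0 = 1; a_1 = -5/4; a_2 = 5/21; a_3 = 1175/6552; a_4 = -1675/29016


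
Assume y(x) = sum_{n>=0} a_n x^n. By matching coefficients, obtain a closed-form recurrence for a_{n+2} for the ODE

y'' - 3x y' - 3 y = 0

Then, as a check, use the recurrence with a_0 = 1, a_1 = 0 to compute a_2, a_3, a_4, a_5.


Substitute y = sum_n a_n x^n.
y''(x) has coefficient (n+2)(n+1) a_{n+2} at x^n;
-3 x y'(x) has coefficient -3 n a_n at x^n (shift);
-3 y(x) has coefficient -3 a_n at x^n.
Matching x^n: (n+2)(n+1) a_{n+2} + (-3n - 3) a_n = 0.
Thus a_{n+2} = (3n + 3) / ((n+1)(n+2)) * a_n.

Check with a_0 = 1, a_1 = 0 (apply the recurrence for n = 0, 1, 2, 3): a_0 = 1, a_1 = 0, a_2 = 3/2, a_3 = 0, a_4 = 9/8, a_5 = 0.

a_(n+2) = (3n + 3) / ((n+1)(n+2)) * a_n; check: a_0 = 1, a_1 = 0, a_2 = 3/2, a_3 = 0, a_4 = 9/8, a_5 = 0


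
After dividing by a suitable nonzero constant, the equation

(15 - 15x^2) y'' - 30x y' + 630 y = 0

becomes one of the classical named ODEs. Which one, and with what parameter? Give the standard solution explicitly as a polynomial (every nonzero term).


All three coefficients share the factor 15; dividing through by 15 gives  (1 - x^2) y'' - 2x y' + 42 y = 0.
This matches the Legendre equation (1 - x^2) y'' - 2x y' + n(n+1) y = 0 (note the -2x y' term) with n(n+1) = 42, so n = 6; the polynomial solution is P_6(x).
With y = sum_k a_k x^k, matching x^k gives (k+2)(k+1) a_{k+2} = [k(k+1) - n(n+1)] a_k = (k - 6)(k + 7) a_k. The right side vanishes at k = 6, so the series with the parity of 6 terminates at degree 6.
Standard normalization (P_n(1) = 1): leading coefficient (2n)!/(2^n (n!)^2) = 479001600/(64*518400) = 231/16, so a_6 = 231/16. Work downward with a_k = (k+1)(k+2) a_{k+2} / ((k - 6)(k + 7)):
  a_4 = (5)(6)(231/16) / ((4 - 6)(4 + 7)) = (3465/8)/(-22) = -315/16
  a_2 = (3)(4)(-315/16) / ((2 - 6)(2 + 7)) = (-945/4)/(-36) = 105/16
  a_0 = (1)(2)(105/16) / ((0 - 6)(0 + 7)) = (105/8)/(-42) = -5/16
Hence P_6(x) = 231 x^6/16 - 315 x^4/16 + 105 x^2/16 - 5/16.

P_6(x); series = 231 x^6/16 - 315 x^4/16 + 105 x^2/16 - 5/16


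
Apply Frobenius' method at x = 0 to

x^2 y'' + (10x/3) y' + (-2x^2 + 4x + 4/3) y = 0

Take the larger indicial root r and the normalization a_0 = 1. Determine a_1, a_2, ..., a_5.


Write in Frobenius form y'' + (p(x)/x) y' + (q(x)/x^2) y = 0:
  p(x) = 10/3,  q(x) = -2x^2 + 4x + 4/3.
Indicial equation: r(r-1) + (10/3) r + (4/3) = 0 -> roots r_1 = -1, r_2 = -4/3.
Take r = r_1 = -1. Let y(x) = x^r sum_{n>=0} a_n x^n with a_0 = 1.
Substitute y = x^r sum a_n x^n and match x^{r+n}. The recurrence is
  D(n) a_n + 4 a_{n-1} - 2 a_{n-2} = 0,  where D(n) = (r+n)(r+n-1) + (10/3)(r+n) + (4/3).
  a_n = [-4 a_{n-1} + 2 a_{n-2}] / D(n).
Since the indicial polynomial factors as (r - r_1)(r - r_2), D(n) = (r_1 + n - r_1)(r_1 + n - r_2) = n(n + 1/3).
Evaluating step by step (a_0 = 1):
  n = 1: D(1) = 1(1 + 1/3) = 4/3; numerator = -4(1) = -4; a_1 = (-4)/(4/3) = -3
  n = 2: D(2) = 2(2 + 1/3) = 14/3; numerator = -4(-3) + 2(1) = 14; a_2 = (14)/(14/3) = 3
  n = 3: D(3) = 3(3 + 1/3) = 10; numerator = -4(3) + 2(-3) = -18; a_3 = (-18)/(10) = -9/5
  n = 4: D(4) = 4(4 + 1/3) = 52/3; numerator = -4(-9/5) + 2(3) = 66/5; a_4 = (66/5)/(52/3) = 99/130
  n = 5: D(5) = 5(5 + 1/3) = 80/3; numerator = -4(99/130) + 2(-9/5) = -432/65; a_5 = (-432/65)/(80/3) = -81/325

r = -1; a_0 = 1; a_1 = -3; a_2 = 3; a_3 = -9/5; a_4 = 99/130; a_5 = -81/325


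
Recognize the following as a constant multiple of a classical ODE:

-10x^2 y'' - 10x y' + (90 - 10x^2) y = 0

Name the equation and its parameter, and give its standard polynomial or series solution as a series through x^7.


All three coefficients share the factor -10; dividing through by -10 gives  x^2 y'' + x y' + (x^2 - 9) y = 0.
This matches the Bessel equation x^2 y'' + x y' + (x^2 - nu^2) y = 0 with nu^2 = 9, so nu = 3; the solution bounded at x = 0 is J_3(x).
Frobenius at x = 0: indicial roots ±nu; for r = nu the recurrence k(k + 2nu) c_k = -c_{k-2} gives the standard series J_nu(x) = sum_{k>=0} (-1)^k / (k! (k+nu)!) (x/2)^(2k+nu). Evaluate the first 3 terms:
  k = 0: (-1)^0 / (0! * 3! * 2^3) x^3 = 1/(1*6*8) x^3 = (1/48) x^3
  k = 1: (-1)^1 / (1! * 4! * 2^5) x^5 = -1/(1*24*32) x^5 = (-1/768) x^5
  k = 2: (-1)^2 / (2! * 5! * 2^7) x^7 = 1/(2*120*128) x^7 = (1/30720) x^7
Hence J_3(x) = x^7/30720 - x^5/768 + x^3/48 + ....

J_3(x); series = x^7/30720 - x^5/768 + x^3/48


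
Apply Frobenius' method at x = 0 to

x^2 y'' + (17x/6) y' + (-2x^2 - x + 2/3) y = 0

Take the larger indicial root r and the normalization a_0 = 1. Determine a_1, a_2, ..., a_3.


Write in Frobenius form y'' + (p(x)/x) y' + (q(x)/x^2) y = 0:
  p(x) = 17/6,  q(x) = -2x^2 - x + 2/3.
Indicial equation: r(r-1) + (17/6) r + (2/3) = 0 -> roots r_1 = -1/2, r_2 = -4/3.
Take r = r_1 = -1/2. Let y(x) = x^r sum_{n>=0} a_n x^n with a_0 = 1.
Substitute y = x^r sum a_n x^n and match x^{r+n}. The recurrence is
  D(n) a_n - 1 a_{n-1} - 2 a_{n-2} = 0,  where D(n) = (r+n)(r+n-1) + (17/6)(r+n) + (2/3).
  a_n = [1 a_{n-1} + 2 a_{n-2}] / D(n).
Since the indicial polynomial factors as (r - r_1)(r - r_2), D(n) = (r_1 + n - r_1)(r_1 + n - r_2) = n(n + 5/6).
Evaluating step by step (a_0 = 1):
  n = 1: D(1) = 1(1 + 5/6) = 11/6; numerator = 1(1) = 1; a_1 = (1)/(11/6) = 6/11
  n = 2: D(2) = 2(2 + 5/6) = 17/3; numerator = 1(6/11) + 2(1) = 28/11; a_2 = (28/11)/(17/3) = 84/187
  n = 3: D(3) = 3(3 + 5/6) = 23/2; numerator = 1(84/187) + 2(6/11) = 288/187; a_3 = (288/187)/(23/2) = 576/4301

r = -1/2; a_0 = 1; a_1 = 6/11; a_2 = 84/187; a_3 = 576/4301


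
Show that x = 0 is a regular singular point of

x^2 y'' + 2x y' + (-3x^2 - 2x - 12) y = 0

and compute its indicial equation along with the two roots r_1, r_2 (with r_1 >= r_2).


Divide by x^2 to reach normal form y'' + P_1(x) y' + P_2(x) y = 0 with P_1(x) = 2/x and P_2(x) = -3 - 2/x - 12/x^2.
x = 0 is a singular point because the y'-coefficient 2/x has a pole at x = 0 and the y-coefficient -3 - 2/x - 12/x^2 has a pole at x = 0.
It is a regular singular point because x P_1(x) = p(x) = 2 and x^2 P_2(x) = q(x) = -3x^2 - 2x - 12 are polynomials, hence analytic at x = 0.
p(0) = 2,  q(0) = -12.
Indicial equation: r(r-1) + p(0) r + q(0) = 0, i.e. r^2 + (p(0) - 1) r + q(0) = 0, i.e. r^2 + 1 r - 12 = 0.
Discriminant: (1)^2 - 4(-12) = 49, so r = (-1 ± 7)/2.
Solving: r_1 = 3, r_2 = -4.

indicial: r^2 + 1 r - 12 = 0; roots r_1 = 3, r_2 = -4


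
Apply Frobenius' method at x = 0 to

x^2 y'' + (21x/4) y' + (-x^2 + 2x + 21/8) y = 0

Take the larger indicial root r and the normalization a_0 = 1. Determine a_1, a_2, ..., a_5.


Write in Frobenius form y'' + (p(x)/x) y' + (q(x)/x^2) y = 0:
  p(x) = 21/4,  q(x) = -x^2 + 2x + 21/8.
Indicial equation: r(r-1) + (21/4) r + (21/8) = 0 -> roots r_1 = -3/4, r_2 = -7/2.
Take r = r_1 = -3/4. Let y(x) = x^r sum_{n>=0} a_n x^n with a_0 = 1.
Substitute y = x^r sum a_n x^n and match x^{r+n}. The recurrence is
  D(n) a_n + 2 a_{n-1} - 1 a_{n-2} = 0,  where D(n) = (r+n)(r+n-1) + (21/4)(r+n) + (21/8).
  a_n = [-2 a_{n-1} + 1 a_{n-2}] / D(n).
Since the indicial polynomial factors as (r - r_1)(r - r_2), D(n) = (r_1 + n - r_1)(r_1 + n - r_2) = n(n + 11/4).
Evaluating step by step (a_0 = 1):
  n = 1: D(1) = 1(1 + 11/4) = 15/4; numerator = -2(1) = -2; a_1 = (-2)/(15/4) = -8/15
  n = 2: D(2) = 2(2 + 11/4) = 19/2; numerator = -2(-8/15) + 1(1) = 31/15; a_2 = (31/15)/(19/2) = 62/285
  n = 3: D(3) = 3(3 + 11/4) = 69/4; numerator = -2(62/285) + 1(-8/15) = -92/95; a_3 = (-92/95)/(69/4) = -16/285
  n = 4: D(4) = 4(4 + 11/4) = 27; numerator = -2(-16/285) + 1(62/285) = 94/285; a_4 = (94/285)/(27) = 94/7695
  n = 5: D(5) = 5(5 + 11/4) = 155/4; numerator = -2(94/7695) + 1(-16/285) = -124/1539; a_5 = (-124/1539)/(155/4) = -16/7695

r = -3/4; a_0 = 1; a_1 = -8/15; a_2 = 62/285; a_3 = -16/285; a_4 = 94/7695; a_5 = -16/7695


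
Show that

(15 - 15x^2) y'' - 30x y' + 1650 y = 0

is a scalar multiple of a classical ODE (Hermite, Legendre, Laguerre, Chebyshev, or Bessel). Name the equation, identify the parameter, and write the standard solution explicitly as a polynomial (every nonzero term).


All three coefficients share the factor 15; dividing through by 15 gives  (1 - x^2) y'' - 2x y' + 110 y = 0.
This matches the Legendre equation (1 - x^2) y'' - 2x y' + n(n+1) y = 0 (note the -2x y' term) with n(n+1) = 110, so n = 10; the polynomial solution is P_10(x).
With y = sum_k a_k x^k, matching x^k gives (k+2)(k+1) a_{k+2} = [k(k+1) - n(n+1)] a_k = (k - 10)(k + 11) a_k. The right side vanishes at k = 10, so the series with the parity of 10 terminates at degree 10.
Standard normalization (P_n(1) = 1): leading coefficient (2n)!/(2^n (n!)^2) = 2432902008176640000/(1024*13168189440000) = 46189/256, so a_10 = 46189/256. Work downward with a_k = (k+1)(k+2) a_{k+2} / ((k - 10)(k + 11)):
  a_8 = (9)(10)(46189/256) / ((8 - 10)(8 + 11)) = (2078505/128)/(-38) = -109395/256
  a_6 = (7)(8)(-109395/256) / ((6 - 10)(6 + 11)) = (-765765/32)/(-68) = 45045/128
  a_4 = (5)(6)(45045/128) / ((4 - 10)(4 + 11)) = (675675/64)/(-90) = -15015/128
  a_2 = (3)(4)(-15015/128) / ((2 - 10)(2 + 11)) = (-45045/32)/(-104) = 3465/256
  a_0 = (1)(2)(3465/256) / ((0 - 10)(0 + 11)) = (3465/128)/(-110) = -63/256
Hence P_10(x) = 46189 x^10/256 - 109395 x^8/256 + 45045 x^6/128 - 15015 x^4/128 + 3465 x^2/256 - 63/256.

P_10(x); series = 46189 x^10/256 - 109395 x^8/256 + 45045 x^6/128 - 15015 x^4/128 + 3465 x^2/256 - 63/256
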